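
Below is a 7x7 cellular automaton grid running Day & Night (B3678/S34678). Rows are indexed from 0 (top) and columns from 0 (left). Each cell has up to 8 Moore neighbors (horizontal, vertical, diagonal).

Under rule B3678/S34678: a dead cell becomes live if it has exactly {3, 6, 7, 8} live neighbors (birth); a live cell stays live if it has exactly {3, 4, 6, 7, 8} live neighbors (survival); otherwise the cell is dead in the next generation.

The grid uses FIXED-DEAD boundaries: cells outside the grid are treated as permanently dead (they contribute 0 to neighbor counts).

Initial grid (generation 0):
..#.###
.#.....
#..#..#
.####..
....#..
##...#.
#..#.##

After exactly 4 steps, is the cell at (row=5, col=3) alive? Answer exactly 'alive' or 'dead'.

Answer: dead

Derivation:
Simulating step by step:
Generation 0 (given above): 20 live cells
Generation 1: 17 live cells
.......
..###.#
...##..
..####.
#...##.
.....##
.#..#..
Generation 2: 10 live cells
...#...
...###.
...##..
....##.
.......
.....#.
.....#.
Generation 3: 8 live cells
.......
..##...
...##..
...##..
....##.
.......
.......
Generation 4: 6 live cells
.......
...##..
....#..
...#...
...##..
.......
.......

Cell (5,3) at generation 4: 0 -> dead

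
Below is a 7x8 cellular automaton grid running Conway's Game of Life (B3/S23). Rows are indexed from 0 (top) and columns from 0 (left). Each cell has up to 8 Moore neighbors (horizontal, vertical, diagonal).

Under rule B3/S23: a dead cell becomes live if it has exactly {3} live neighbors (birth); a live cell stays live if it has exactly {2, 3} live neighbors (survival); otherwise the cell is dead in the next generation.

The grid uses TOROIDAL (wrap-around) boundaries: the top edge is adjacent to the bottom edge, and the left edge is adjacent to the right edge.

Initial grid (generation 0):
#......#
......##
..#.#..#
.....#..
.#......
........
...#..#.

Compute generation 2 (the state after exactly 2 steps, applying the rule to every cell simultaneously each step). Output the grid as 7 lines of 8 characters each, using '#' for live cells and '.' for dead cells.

Simulating step by step:
Generation 0 (given above): 11 live cells
Generation 1: 5 live cells
#.......
......#.
.....#.#
........
........
........
.......#
Generation 2: 4 live cells
(generation 2 grid is the final answer)

Answer: .......#
......##
......#.
........
........
........
........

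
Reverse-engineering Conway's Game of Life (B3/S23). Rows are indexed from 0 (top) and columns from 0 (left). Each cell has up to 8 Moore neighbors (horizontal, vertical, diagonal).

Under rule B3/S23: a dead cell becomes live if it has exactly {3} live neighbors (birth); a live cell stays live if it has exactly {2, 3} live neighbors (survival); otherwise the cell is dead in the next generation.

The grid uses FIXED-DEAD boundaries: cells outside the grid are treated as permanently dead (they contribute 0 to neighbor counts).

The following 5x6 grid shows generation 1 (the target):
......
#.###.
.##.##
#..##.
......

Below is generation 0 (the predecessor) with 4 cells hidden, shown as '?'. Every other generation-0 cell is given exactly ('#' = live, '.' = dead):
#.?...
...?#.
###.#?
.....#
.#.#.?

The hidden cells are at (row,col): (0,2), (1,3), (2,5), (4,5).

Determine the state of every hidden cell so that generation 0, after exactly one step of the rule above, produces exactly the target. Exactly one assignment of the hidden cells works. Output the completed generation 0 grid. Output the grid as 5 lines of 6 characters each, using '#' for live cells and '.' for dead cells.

Answer: #.....
...##.
###.#.
.....#
.#.#..

Derivation:
Hidden generation-0 cells (in order): (0,2), (1,3), (2,5), (4,5).
A hidden cell only influences target cells in its own 3x3 neighborhood. Try each of the 2^4 = 16 assignments, step the completed generation 0 forward once under B3/S23, and compare with the target:
  (0,2)=. (1,3)=. (2,5)=. (4,5)=. -> step gives (1,2)='.' but target has '#' -> reject
  (0,2)=. (1,3)=. (2,5)=. (4,5)=# -> step gives (1,2)='.' but target has '#' -> reject
  (0,2)=. (1,3)=. (2,5)=# (4,5)=. -> step gives (1,2)='.' but target has '#' -> reject
  (0,2)=. (1,3)=. (2,5)=# (4,5)=# -> step gives (1,2)='.' but target has '#' -> reject
  (0,2)=. (1,3)=# (2,5)=. (4,5)=. -> step reproduces the target at every cell -> ACCEPT
  (0,2)=. (1,3)=# (2,5)=. (4,5)=# -> step gives (3,4)='.' but target has '#' -> reject
  (0,2)=. (1,3)=# (2,5)=# (4,5)=. -> step gives (1,5)='#' but target has '.' -> reject
  (0,2)=. (1,3)=# (2,5)=# (4,5)=# -> step gives (1,5)='#' but target has '.' -> reject
  (0,2)=# (1,3)=. (2,5)=. (4,5)=. -> step gives (1,3)='.' but target has '#' -> reject
  (0,2)=# (1,3)=. (2,5)=. (4,5)=# -> step gives (1,3)='.' but target has '#' -> reject
  (0,2)=# (1,3)=. (2,5)=# (4,5)=. -> step gives (1,3)='.' but target has '#' -> reject
  (0,2)=# (1,3)=. (2,5)=# (4,5)=# -> step gives (1,3)='.' but target has '#' -> reject
  (0,2)=# (1,3)=# (2,5)=. (4,5)=. -> step gives (0,3)='#' but target has '.' -> reject
  (0,2)=# (1,3)=# (2,5)=. (4,5)=# -> step gives (0,3)='#' but target has '.' -> reject
  (0,2)=# (1,3)=# (2,5)=# (4,5)=. -> step gives (0,3)='#' but target has '.' -> reject
  (0,2)=# (1,3)=# (2,5)=# (4,5)=# -> step gives (0,3)='#' but target has '.' -> reject
Unique solution: (0,2)=dead, (1,3)=live, (2,5)=dead, (4,5)=dead.
Check: live-neighbor counts of every cell in the completed generation 0:
011221
343322
122433
344331
102021
Applying B3/S23 to generation 0 with these counts gives:
......
#.###.
.##.##
#..##.
......
which matches the target exactly.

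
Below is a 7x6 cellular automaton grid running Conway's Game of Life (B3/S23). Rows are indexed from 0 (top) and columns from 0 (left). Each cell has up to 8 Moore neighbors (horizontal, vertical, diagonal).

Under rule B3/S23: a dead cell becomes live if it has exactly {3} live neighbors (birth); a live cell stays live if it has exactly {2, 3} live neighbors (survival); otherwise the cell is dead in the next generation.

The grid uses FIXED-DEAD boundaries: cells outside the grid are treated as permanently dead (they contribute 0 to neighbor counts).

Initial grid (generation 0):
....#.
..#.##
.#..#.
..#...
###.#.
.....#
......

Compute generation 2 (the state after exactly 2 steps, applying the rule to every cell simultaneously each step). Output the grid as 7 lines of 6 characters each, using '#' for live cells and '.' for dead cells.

Answer: ...#.#
..#...
.##.##
#...#.
#..#..
.#....
......

Derivation:
Simulating step by step:
Generation 0 (given above): 12 live cells
Generation 1: 15 live cells
...###
....##
.##.##
#.#...
.###..
.#....
......
Generation 2: 12 live cells
(generation 2 grid is the final answer)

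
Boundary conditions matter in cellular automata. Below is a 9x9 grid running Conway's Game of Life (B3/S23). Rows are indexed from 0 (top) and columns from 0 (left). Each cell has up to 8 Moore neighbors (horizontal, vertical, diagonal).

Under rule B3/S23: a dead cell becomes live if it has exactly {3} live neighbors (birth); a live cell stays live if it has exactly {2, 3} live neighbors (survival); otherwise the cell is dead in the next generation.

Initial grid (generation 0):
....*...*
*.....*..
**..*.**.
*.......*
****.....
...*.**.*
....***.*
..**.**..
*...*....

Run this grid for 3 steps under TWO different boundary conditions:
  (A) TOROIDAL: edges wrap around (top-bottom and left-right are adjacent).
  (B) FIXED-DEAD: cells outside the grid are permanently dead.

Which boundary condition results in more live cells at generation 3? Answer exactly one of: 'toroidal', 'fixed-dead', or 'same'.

Under TOROIDAL boundary, generation 3:
.*..**..*
......**.
....*..*.
...*.*...
...**....
....*....
.****....
..**.....
....*****
Population = 24

Under FIXED-DEAD boundary, generation 3:
......*..
*.*..*.*.
*.*..*...
...*.*..*
**.**.***
*.*.*....
.**...**.
.........
..**..*..
Population = 28

Comparison: toroidal=24, fixed-dead=28 -> fixed-dead

Answer: fixed-dead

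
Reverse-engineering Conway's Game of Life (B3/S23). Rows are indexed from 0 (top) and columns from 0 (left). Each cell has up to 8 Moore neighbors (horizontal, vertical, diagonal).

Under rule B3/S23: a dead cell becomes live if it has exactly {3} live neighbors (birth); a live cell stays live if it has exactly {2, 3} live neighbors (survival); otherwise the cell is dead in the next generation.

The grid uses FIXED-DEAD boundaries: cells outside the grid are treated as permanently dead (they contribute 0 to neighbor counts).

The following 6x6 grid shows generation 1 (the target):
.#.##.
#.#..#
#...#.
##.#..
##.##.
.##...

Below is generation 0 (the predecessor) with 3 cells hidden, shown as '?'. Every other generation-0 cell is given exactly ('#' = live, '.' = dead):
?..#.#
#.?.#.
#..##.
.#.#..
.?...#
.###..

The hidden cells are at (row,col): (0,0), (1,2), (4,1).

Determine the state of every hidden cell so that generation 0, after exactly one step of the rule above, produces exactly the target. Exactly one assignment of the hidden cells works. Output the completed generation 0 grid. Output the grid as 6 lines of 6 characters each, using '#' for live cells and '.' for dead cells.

Hidden generation-0 cells (in order): (0,0), (1,2), (4,1).
A hidden cell only influences target cells in its own 3x3 neighborhood. Try each of the 2^3 = 8 assignments, step the completed generation 0 forward once under B3/S23, and compare with the target:
  (0,0)=. (1,2)=. (4,1)=. -> step gives (0,1)='.' but target has '#' -> reject
  (0,0)=. (1,2)=. (4,1)=# -> step gives (0,1)='.' but target has '#' -> reject
  (0,0)=. (1,2)=# (4,1)=. -> step gives (0,1)='.' but target has '#' -> reject
  (0,0)=. (1,2)=# (4,1)=# -> step gives (0,1)='.' but target has '#' -> reject
  (0,0)=# (1,2)=. (4,1)=. -> step gives (0,1)='.' but target has '#' -> reject
  (0,0)=# (1,2)=. (4,1)=# -> step gives (0,1)='.' but target has '#' -> reject
  (0,0)=# (1,2)=# (4,1)=. -> step gives (3,0)='.' but target has '#' -> reject
  (0,0)=# (1,2)=# (4,1)=# -> step reproduces the target at every cell -> ACCEPT
Unique solution: (0,0)=live, (1,2)=live, (4,1)=live.
Check: live-neighbor counts of every cell in the completed generation 0:
132231
242543
244432
324242
336330
223121
Applying B3/S23 to generation 0 with these counts gives:
.#.##.
#.#..#
#...#.
##.#..
##.##.
.##...
which matches the target exactly.

Answer: #..#.#
#.#.#.
#..##.
.#.#..
.#...#
.###..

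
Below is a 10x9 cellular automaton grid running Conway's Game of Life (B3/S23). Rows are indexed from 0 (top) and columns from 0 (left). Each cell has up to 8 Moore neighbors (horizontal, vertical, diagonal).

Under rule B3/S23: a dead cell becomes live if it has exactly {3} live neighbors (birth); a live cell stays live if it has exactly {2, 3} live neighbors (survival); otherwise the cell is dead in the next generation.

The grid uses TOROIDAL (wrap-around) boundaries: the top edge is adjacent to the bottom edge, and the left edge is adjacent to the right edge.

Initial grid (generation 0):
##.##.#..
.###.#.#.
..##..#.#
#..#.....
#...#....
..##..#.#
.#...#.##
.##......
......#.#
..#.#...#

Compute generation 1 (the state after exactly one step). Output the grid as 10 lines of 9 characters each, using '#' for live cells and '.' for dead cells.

Simulating step by step:
Generation 0 (given above): 33 live cells
Generation 1: 47 live cells
(generation 1 grid is the final answer)

Answer: #.....###
.....#.##
#.....###
#####...#
###.#...#
.######.#
.#.#..###
.##...#.#
####...#.
.##.#...#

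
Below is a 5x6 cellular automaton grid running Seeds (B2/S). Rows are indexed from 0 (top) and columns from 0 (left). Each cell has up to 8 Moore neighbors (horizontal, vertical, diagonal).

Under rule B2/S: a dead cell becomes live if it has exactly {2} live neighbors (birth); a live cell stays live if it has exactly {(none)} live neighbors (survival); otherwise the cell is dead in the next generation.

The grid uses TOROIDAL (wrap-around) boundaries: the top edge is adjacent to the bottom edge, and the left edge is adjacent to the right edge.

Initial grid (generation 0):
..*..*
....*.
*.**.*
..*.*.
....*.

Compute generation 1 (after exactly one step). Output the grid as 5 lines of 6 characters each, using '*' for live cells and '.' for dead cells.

Simulating step by step:
Generation 0 (given above): 10 live cells
Generation 1: 3 live cells
(generation 1 grid is the final answer)

Answer: ......
......
......
*.....
.**...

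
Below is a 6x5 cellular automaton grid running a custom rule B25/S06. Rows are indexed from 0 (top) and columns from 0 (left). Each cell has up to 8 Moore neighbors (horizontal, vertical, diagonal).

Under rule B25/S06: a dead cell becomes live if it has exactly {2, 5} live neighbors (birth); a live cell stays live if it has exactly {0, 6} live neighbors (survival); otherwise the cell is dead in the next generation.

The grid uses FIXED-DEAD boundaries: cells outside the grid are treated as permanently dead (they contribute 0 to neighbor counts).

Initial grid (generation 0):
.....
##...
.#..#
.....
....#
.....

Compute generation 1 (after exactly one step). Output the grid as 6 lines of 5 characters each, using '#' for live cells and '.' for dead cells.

Answer: ##...
..#..
..#.#
...##
....#
.....

Derivation:
Simulating step by step:
Generation 0 (given above): 5 live cells
Generation 1: 8 live cells
(generation 1 grid is the final answer)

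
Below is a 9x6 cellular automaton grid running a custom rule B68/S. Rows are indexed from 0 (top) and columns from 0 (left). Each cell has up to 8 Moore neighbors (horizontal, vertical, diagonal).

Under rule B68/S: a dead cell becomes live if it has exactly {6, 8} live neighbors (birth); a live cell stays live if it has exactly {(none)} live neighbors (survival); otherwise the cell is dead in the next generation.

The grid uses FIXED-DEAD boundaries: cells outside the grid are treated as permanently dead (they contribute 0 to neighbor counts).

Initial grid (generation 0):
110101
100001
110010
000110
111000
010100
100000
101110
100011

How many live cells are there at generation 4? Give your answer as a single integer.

Answer: 0

Derivation:
Simulating step by step:
Generation 0 (given above): 24 live cells
Generation 1: 0 live cells
000000
000000
000000
000000
000000
000000
000000
000000
000000
Generation 2: 0 live cells
000000
000000
000000
000000
000000
000000
000000
000000
000000
Generation 3: 0 live cells
000000
000000
000000
000000
000000
000000
000000
000000
000000
Generation 4: 0 live cells
000000
000000
000000
000000
000000
000000
000000
000000
000000
Population at generation 4: 0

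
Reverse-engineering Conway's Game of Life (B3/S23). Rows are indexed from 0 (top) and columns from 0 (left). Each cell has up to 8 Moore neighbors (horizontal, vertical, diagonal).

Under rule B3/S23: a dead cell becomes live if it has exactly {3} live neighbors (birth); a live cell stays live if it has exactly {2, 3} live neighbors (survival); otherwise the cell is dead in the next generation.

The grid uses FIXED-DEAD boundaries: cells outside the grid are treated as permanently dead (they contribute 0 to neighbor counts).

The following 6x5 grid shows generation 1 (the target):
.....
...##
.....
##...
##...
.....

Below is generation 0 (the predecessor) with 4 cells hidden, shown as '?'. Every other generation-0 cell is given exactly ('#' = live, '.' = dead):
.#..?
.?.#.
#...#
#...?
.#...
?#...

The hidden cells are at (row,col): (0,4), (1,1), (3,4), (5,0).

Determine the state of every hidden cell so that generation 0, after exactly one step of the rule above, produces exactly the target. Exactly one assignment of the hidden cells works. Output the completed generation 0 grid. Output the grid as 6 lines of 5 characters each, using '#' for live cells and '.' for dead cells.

Answer: .#..#
...#.
#...#
#....
.#...
.#...

Derivation:
Hidden generation-0 cells (in order): (0,4), (1,1), (3,4), (5,0).
A hidden cell only influences target cells in its own 3x3 neighborhood. Try each of the 2^4 = 16 assignments, step the completed generation 0 forward once under B3/S23, and compare with the target:
  (0,4)=. (1,1)=. (3,4)=. (5,0)=. -> step gives (1,3)='.' but target has '#' -> reject
  (0,4)=. (1,1)=. (3,4)=. (5,0)=# -> step gives (1,3)='.' but target has '#' -> reject
  (0,4)=. (1,1)=. (3,4)=# (5,0)=. -> step gives (1,3)='.' but target has '#' -> reject
  (0,4)=. (1,1)=. (3,4)=# (5,0)=# -> step gives (1,3)='.' but target has '#' -> reject
  (0,4)=. (1,1)=# (3,4)=. (5,0)=. -> step gives (0,2)='#' but target has '.' -> reject
  (0,4)=. (1,1)=# (3,4)=. (5,0)=# -> step gives (0,2)='#' but target has '.' -> reject
  (0,4)=. (1,1)=# (3,4)=# (5,0)=. -> step gives (0,2)='#' but target has '.' -> reject
  (0,4)=. (1,1)=# (3,4)=# (5,0)=# -> step gives (0,2)='#' but target has '.' -> reject
  (0,4)=# (1,1)=. (3,4)=. (5,0)=. -> step reproduces the target at every cell -> ACCEPT
  (0,4)=# (1,1)=. (3,4)=. (5,0)=# -> step gives (4,0)='.' but target has '#' -> reject
  (0,4)=# (1,1)=. (3,4)=# (5,0)=. -> step gives (2,3)='#' but target has '.' -> reject
  (0,4)=# (1,1)=. (3,4)=# (5,0)=# -> step gives (2,3)='#' but target has '.' -> reject
  (0,4)=# (1,1)=# (3,4)=. (5,0)=. -> step gives (0,2)='#' but target has '.' -> reject
  (0,4)=# (1,1)=# (3,4)=. (5,0)=# -> step gives (0,2)='#' but target has '.' -> reject
  (0,4)=# (1,1)=# (3,4)=# (5,0)=. -> step gives (0,2)='#' but target has '.' -> reject
  (0,4)=# (1,1)=# (3,4)=# (5,0)=# -> step gives (0,2)='#' but target has '.' -> reject
Unique solution: (0,4)=live, (1,1)=dead, (3,4)=dead, (5,0)=dead.
Check: live-neighbor counts of every cell in the completed generation 0:
10221
22223
12121
23111
32200
21200
Applying B3/S23 to generation 0 with these counts gives:
.....
...##
.....
##...
##...
.....
which matches the target exactly.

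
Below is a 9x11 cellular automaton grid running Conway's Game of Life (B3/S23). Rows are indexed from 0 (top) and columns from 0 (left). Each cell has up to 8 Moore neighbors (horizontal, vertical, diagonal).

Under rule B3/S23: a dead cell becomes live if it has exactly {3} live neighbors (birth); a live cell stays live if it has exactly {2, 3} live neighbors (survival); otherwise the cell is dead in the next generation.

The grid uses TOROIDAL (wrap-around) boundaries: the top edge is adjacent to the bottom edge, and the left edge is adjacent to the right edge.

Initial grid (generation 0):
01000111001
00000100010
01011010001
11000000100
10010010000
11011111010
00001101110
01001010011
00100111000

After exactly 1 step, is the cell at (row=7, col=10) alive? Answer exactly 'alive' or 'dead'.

Answer: alive

Derivation:
Simulating step by step:
Generation 0 (given above): 40 live cells
Generation 1: 39 live cells
00001001100
00100001011
01101100011
01011101001
00010010100
11110000010
01100000000
00011000011
01101000111

Cell (7,10) at generation 1: 1 -> alive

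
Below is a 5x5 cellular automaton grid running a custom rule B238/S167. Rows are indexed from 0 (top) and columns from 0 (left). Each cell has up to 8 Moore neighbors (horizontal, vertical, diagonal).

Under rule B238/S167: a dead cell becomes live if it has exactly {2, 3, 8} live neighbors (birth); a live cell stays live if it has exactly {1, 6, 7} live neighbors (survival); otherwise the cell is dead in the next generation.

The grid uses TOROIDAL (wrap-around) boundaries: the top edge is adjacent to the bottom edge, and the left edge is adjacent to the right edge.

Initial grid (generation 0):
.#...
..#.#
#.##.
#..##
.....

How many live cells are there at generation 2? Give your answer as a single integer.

Simulating step by step:
Generation 0 (given above): 9 live cells
Generation 1: 12 live cells
####.
#....
.....
.##..
#####
Generation 2: 10 live cells
.#...
..###
###..
....#
.##..
Population at generation 2: 10

Answer: 10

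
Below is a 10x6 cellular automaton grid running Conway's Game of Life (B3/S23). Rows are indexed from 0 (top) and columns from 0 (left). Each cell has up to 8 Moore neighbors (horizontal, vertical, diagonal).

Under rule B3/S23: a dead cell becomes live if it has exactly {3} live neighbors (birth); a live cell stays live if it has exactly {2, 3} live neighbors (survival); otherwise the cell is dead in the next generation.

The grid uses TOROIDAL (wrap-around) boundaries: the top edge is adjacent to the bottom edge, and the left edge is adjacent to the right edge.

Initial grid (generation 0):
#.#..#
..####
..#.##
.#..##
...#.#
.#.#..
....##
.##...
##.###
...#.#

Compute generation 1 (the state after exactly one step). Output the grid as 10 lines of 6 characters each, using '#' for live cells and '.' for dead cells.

Simulating step by step:
Generation 0 (given above): 28 live cells
Generation 1: 23 live cells
(generation 1 grid is the final answer)

Answer: ###...
..#...
.##...
..#...
...#.#
#.##.#
##.##.
.##...
.#.#.#
...#..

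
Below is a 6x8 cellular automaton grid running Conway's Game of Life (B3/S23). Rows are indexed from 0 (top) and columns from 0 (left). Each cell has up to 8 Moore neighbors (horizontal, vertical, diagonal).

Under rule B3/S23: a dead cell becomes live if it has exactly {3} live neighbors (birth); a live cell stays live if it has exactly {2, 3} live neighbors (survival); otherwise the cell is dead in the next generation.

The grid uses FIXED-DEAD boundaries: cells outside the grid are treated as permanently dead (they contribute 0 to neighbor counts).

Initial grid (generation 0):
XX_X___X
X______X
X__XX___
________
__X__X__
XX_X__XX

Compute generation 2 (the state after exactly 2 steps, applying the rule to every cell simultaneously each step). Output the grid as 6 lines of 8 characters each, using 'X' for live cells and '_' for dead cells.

Answer: XXXX____
X_XX____
__X_____
__XX____
_X___X__
_XX_____

Derivation:
Simulating step by step:
Generation 0 (given above): 16 live cells
Generation 1: 14 live cells
XX______
X_XXX___
________
___XX___
_XX___X_
_XX___X_
Generation 2: 14 live cells
(generation 2 grid is the final answer)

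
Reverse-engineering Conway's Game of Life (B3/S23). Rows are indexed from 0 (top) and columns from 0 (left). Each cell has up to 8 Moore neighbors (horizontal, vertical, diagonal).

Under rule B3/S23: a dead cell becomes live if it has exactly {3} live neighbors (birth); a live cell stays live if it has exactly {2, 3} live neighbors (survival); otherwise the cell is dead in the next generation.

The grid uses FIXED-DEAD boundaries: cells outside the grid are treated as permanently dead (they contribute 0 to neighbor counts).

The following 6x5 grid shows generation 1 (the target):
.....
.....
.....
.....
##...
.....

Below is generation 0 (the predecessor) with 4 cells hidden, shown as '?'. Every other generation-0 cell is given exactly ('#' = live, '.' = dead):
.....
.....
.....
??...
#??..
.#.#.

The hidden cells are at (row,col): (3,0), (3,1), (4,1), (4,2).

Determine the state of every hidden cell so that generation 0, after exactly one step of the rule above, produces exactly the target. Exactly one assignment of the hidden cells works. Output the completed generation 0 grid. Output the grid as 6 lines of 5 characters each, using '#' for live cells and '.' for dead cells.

Answer: .....
.....
.....
#....
#....
.#.#.

Derivation:
Hidden generation-0 cells (in order): (3,0), (3,1), (4,1), (4,2).
A hidden cell only influences target cells in its own 3x3 neighborhood. Try each of the 2^4 = 16 assignments, step the completed generation 0 forward once under B3/S23, and compare with the target:
  (3,0)=. (3,1)=. (4,1)=. (4,2)=. -> step gives (4,0)='.' but target has '#' -> reject
  (3,0)=. (3,1)=. (4,1)=. (4,2)=# -> step gives (4,0)='.' but target has '#' -> reject
  (3,0)=. (3,1)=. (4,1)=# (4,2)=. -> step gives (4,2)='#' but target has '.' -> reject
  (3,0)=. (3,1)=. (4,1)=# (4,2)=# -> step gives (3,1)='#' but target has '.' -> reject
  (3,0)=. (3,1)=# (4,1)=. (4,2)=. -> step gives (4,2)='#' but target has '.' -> reject
  (3,0)=. (3,1)=# (4,1)=. (4,2)=# -> step gives (3,1)='#' but target has '.' -> reject
  (3,0)=. (3,1)=# (4,1)=# (4,2)=. -> step gives (3,0)='#' but target has '.' -> reject
  (3,0)=. (3,1)=# (4,1)=# (4,2)=# -> step gives (3,0)='#' but target has '.' -> reject
  (3,0)=# (3,1)=. (4,1)=. (4,2)=. -> step reproduces the target at every cell -> ACCEPT
  (3,0)=# (3,1)=. (4,1)=. (4,2)=# -> step gives (3,1)='#' but target has '.' -> reject
  (3,0)=# (3,1)=. (4,1)=# (4,2)=. -> step gives (3,0)='#' but target has '.' -> reject
  (3,0)=# (3,1)=. (4,1)=# (4,2)=# -> step gives (3,0)='#' but target has '.' -> reject
  (3,0)=# (3,1)=# (4,1)=. (4,2)=. -> step gives (3,0)='#' but target has '.' -> reject
  (3,0)=# (3,1)=# (4,1)=. (4,2)=# -> step gives (3,0)='#' but target has '.' -> reject
  (3,0)=# (3,1)=# (4,1)=# (4,2)=. -> step gives (3,0)='#' but target has '.' -> reject
  (3,0)=# (3,1)=# (4,1)=# (4,2)=# -> step gives (3,0)='#' but target has '.' -> reject
Unique solution: (3,0)=live, (3,1)=dead, (4,1)=dead, (4,2)=dead.
Check: live-neighbor counts of every cell in the completed generation 0:
00000
00000
11000
12000
23211
21201
Applying B3/S23 to generation 0 with these counts gives:
.....
.....
.....
.....
##...
.....
which matches the target exactly.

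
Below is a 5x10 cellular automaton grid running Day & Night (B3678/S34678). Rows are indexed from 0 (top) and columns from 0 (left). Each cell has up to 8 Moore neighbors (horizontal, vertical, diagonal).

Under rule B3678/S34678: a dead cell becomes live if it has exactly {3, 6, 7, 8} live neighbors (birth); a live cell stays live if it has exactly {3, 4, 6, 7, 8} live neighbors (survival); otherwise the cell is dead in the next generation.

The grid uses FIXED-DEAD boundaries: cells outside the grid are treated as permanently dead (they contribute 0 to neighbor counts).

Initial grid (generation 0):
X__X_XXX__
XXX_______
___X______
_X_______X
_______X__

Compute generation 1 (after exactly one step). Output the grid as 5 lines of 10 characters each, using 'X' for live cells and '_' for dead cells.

Answer: __X_______
_XXXX_X___
X_________
__________
__________

Derivation:
Simulating step by step:
Generation 0 (given above): 12 live cells
Generation 1: 7 live cells
(generation 1 grid is the final answer)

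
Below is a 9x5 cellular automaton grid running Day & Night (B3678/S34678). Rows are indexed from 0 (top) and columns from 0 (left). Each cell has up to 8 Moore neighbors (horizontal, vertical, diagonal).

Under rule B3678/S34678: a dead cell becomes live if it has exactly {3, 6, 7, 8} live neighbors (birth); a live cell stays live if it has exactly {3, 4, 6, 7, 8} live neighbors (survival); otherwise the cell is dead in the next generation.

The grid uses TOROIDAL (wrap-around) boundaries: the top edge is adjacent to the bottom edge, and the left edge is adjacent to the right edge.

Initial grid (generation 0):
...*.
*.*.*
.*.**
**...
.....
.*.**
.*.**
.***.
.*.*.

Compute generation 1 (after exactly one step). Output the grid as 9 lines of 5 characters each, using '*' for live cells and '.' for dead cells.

Simulating step by step:
Generation 0 (given above): 20 live cells
Generation 1: 28 live cells
(generation 1 grid is the final answer)

Answer: **.*.
***.*
**.**
*.*.*
.**.*
...**
.**.*
.***.
..***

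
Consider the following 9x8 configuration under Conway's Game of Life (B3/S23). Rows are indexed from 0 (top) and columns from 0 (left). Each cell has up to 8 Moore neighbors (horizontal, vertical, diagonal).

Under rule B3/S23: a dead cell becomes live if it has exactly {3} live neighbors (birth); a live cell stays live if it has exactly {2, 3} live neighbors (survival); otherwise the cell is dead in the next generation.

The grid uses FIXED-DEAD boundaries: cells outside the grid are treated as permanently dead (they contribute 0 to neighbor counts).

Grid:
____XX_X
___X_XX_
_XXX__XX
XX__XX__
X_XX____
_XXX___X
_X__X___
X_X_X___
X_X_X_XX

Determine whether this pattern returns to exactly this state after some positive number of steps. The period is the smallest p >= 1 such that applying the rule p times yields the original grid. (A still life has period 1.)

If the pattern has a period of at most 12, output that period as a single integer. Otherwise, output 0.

Answer: 0

Derivation:
Simulating and comparing each generation to the original:
Gen 0 (original, given above): 32 live cells
Gen 1: 20 live cells, differs from original
Gen 2: 25 live cells, differs from original
Gen 3: 15 live cells, differs from original
Gen 4: 13 live cells, differs from original
Gen 5: 19 live cells, differs from original
Gen 6: 13 live cells, differs from original
Gen 7: 10 live cells, differs from original
Gen 8: 12 live cells, differs from original
Gen 9: 12 live cells, differs from original
Gen 10: 13 live cells, differs from original
Gen 11: 10 live cells, differs from original
Gen 12: 15 live cells, differs from original
No period found within 12 steps.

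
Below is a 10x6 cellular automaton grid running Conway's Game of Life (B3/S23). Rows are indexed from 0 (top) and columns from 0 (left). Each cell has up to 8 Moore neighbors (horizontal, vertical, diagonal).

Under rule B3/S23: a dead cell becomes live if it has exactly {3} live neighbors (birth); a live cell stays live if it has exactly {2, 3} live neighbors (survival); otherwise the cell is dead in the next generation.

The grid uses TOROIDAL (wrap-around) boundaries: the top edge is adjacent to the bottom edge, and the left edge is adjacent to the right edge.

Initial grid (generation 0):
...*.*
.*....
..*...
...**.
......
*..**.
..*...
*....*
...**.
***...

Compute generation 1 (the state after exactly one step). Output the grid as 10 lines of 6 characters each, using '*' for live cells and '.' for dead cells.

Answer: ......
..*...
..**..
...*..
.....*
...*..
**.**.
...***
..***.
***..*

Derivation:
Simulating step by step:
Generation 0 (given above): 17 live cells
Generation 1: 20 live cells
(generation 1 grid is the final answer)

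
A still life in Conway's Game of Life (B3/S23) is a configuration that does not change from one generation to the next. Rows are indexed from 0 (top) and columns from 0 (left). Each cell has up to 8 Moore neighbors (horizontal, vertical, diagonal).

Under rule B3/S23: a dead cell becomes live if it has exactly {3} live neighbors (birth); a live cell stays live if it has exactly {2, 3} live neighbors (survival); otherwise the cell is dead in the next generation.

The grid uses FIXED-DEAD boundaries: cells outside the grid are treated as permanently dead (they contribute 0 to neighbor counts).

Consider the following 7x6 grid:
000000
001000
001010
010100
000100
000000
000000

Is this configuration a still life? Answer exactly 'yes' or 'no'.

Compute generation 1 and compare to generation 0 (given above):
Generation 1:
000000
000100
011000
000110
001000
000000
000000
Cell (1,2) differs: gen0=1 vs gen1=0 -> NOT a still life.

Answer: no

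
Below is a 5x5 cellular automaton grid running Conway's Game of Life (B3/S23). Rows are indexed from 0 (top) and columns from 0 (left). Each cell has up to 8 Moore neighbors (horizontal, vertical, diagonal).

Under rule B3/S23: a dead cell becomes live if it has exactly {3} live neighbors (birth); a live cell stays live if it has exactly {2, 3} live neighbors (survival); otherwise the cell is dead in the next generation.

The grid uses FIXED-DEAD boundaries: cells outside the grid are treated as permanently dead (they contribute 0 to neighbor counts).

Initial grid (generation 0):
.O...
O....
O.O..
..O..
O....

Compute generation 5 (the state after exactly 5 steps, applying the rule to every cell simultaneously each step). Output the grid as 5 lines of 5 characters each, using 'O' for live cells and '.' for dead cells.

Simulating step by step:
Generation 0 (given above): 6 live cells
Generation 1: 1 live cells
.....
O....
.....
.....
.....
Generation 2: 0 live cells
.....
.....
.....
.....
.....
Generation 3: 0 live cells
.....
.....
.....
.....
.....
Generation 4: 0 live cells
.....
.....
.....
.....
.....
Generation 5: 0 live cells
(generation 5 grid is the final answer)

Answer: .....
.....
.....
.....
.....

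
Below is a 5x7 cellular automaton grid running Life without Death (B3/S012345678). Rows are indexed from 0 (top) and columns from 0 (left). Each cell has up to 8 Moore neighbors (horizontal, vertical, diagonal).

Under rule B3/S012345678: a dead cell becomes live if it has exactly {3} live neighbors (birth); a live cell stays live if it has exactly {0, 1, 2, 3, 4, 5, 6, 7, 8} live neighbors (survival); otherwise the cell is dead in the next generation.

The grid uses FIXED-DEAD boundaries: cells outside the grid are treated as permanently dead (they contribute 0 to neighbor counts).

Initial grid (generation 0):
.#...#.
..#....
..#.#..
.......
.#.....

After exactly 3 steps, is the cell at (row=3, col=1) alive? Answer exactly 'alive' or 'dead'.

Simulating step by step:
Generation 0 (given above): 6 live cells
Generation 1: 9 live cells
.#...#.
.###...
..###..
.......
.#.....
Generation 2: 12 live cells
.#...#.
.###...
.####..
..##...
.#.....
Generation 3: 15 live cells
.#...#.
####...
.####..
..###..
.##....

Cell (3,1) at generation 3: 0 -> dead

Answer: dead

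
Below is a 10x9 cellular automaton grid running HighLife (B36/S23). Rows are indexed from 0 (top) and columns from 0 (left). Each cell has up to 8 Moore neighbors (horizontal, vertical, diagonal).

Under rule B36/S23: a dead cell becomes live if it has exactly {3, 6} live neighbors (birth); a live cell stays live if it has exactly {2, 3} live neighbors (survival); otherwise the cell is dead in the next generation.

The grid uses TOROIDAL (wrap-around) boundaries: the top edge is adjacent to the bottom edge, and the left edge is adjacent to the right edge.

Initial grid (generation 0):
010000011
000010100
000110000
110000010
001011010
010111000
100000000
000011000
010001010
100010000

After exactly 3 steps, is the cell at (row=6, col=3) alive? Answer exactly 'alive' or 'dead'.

Answer: alive

Derivation:
Simulating step by step:
Generation 0 (given above): 26 live cells
Generation 1: 35 live cells
100001011
000111010
000111000
011001101
101001001
011101100
000100000
000011100
000001100
110000110
Generation 2: 25 live cells
110001100
000100010
000000010
011000111
010000001
110101100
000100000
000010100
000010000
110000000
Generation 3: 28 live cells
111000101
000000011
001000000
011000101
100001001
110010000
001100100
000111000
000001000
110001000

Cell (6,3) at generation 3: 1 -> alive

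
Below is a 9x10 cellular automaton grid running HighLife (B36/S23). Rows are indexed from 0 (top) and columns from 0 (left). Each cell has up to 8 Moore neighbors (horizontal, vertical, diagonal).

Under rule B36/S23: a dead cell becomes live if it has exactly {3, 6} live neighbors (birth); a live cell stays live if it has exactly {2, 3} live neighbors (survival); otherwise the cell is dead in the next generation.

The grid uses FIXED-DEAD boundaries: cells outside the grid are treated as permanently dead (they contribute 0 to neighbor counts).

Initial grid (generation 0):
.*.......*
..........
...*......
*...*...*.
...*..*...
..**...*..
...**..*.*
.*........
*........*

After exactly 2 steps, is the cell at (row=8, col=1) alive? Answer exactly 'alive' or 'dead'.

Simulating step by step:
Generation 0 (given above): 18 live cells
Generation 1: 14 live cells
..........
..........
..........
...**.....
..***..*..
..*...***.
...**...*.
........*.
..........
Generation 2: 16 live cells
..........
..........
..........
..*.*.....
..*.*****.
..**.**.*.
...*....**
..........
..........

Cell (8,1) at generation 2: 0 -> dead

Answer: dead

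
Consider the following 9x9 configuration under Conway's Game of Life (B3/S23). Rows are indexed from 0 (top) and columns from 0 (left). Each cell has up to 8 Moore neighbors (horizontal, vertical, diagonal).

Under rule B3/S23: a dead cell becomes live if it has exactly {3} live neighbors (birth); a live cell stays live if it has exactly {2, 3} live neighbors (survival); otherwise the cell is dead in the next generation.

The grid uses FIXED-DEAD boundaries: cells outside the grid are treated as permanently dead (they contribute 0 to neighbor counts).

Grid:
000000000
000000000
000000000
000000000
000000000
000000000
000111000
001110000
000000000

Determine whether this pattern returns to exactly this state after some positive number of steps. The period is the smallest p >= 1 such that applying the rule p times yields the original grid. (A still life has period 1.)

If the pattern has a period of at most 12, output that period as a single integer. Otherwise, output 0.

Simulating and comparing each generation to the original:
Gen 0 (original, given above): 6 live cells
Gen 1: 6 live cells, differs from original
Gen 2: 6 live cells, MATCHES original -> period = 2

Answer: 2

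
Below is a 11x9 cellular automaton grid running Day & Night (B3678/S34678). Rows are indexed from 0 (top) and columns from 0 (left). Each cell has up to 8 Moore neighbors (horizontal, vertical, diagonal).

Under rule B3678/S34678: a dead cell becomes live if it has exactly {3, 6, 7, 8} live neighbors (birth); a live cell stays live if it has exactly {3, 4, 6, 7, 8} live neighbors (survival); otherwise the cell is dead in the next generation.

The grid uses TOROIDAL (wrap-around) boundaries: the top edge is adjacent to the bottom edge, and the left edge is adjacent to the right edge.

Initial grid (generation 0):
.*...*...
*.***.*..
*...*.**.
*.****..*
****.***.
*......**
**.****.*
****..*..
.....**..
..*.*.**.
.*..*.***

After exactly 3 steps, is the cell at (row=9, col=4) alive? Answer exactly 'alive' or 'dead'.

Answer: alive

Derivation:
Simulating step by step:
Generation 0 (given above): 50 live cells
Generation 1: 50 live cells
.*...*..*
...**.***
*..*.***.
***...*..
..**.****
**....*.*
*..****..
****.**.*
....***..
...*.*..*
*.**..**.
Generation 2: 48 live cells
.....*.**
..*.*...*
*..*.*...
***...**.
***..**.*
**...*.**
**.**.*..
******...
.*....*.*
..**.*...
***..***.
Generation 3: 58 live cells
..****.**
*..******
*..**.**.
.****.**.
***..*.**
**.*.*.*.
****..**.
...******
.**......
..*.**..*
.***.*.*.

Cell (9,4) at generation 3: 1 -> alive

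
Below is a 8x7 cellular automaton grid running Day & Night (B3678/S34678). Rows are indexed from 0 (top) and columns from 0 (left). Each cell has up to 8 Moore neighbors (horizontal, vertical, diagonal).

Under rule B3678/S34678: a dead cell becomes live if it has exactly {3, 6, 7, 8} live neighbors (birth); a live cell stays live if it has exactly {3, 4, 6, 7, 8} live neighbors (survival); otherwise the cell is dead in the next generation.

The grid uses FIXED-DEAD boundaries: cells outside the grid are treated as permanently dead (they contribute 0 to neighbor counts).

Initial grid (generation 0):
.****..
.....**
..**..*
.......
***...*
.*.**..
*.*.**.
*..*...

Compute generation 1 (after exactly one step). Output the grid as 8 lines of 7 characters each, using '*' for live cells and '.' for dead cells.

Simulating step by step:
Generation 0 (given above): 22 live cells
Generation 1: 14 live cells
(generation 1 grid is the final answer)

Answer: .....*.
.*...*.
.....*.
...*...
.***...
...**..
..*.*..
.*..*..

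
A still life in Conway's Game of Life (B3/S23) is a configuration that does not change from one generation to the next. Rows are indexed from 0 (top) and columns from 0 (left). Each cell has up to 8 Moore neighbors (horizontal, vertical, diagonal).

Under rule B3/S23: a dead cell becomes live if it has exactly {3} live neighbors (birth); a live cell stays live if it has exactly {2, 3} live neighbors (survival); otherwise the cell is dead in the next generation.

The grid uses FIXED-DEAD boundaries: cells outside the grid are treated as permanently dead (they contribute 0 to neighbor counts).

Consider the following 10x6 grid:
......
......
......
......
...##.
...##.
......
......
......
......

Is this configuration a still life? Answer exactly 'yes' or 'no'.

Compute generation 1 and compare to generation 0 (given above):
Generation 1:
......
......
......
......
...##.
...##.
......
......
......
......
The grids are IDENTICAL -> still life.

Answer: yes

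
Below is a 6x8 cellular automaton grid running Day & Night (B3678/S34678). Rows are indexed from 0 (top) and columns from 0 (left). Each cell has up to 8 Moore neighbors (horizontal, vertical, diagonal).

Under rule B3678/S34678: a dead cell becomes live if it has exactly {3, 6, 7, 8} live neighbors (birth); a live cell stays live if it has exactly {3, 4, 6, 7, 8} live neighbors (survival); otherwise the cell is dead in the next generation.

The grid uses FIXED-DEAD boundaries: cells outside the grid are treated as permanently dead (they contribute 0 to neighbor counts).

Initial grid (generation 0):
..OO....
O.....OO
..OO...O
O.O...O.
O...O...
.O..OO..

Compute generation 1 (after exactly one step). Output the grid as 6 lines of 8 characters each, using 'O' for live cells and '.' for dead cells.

Simulating step by step:
Generation 0 (given above): 16 live cells
Generation 1: 3 live cells
(generation 1 grid is the final answer)

Answer: ........
.O......
.......O
........
...O....
........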